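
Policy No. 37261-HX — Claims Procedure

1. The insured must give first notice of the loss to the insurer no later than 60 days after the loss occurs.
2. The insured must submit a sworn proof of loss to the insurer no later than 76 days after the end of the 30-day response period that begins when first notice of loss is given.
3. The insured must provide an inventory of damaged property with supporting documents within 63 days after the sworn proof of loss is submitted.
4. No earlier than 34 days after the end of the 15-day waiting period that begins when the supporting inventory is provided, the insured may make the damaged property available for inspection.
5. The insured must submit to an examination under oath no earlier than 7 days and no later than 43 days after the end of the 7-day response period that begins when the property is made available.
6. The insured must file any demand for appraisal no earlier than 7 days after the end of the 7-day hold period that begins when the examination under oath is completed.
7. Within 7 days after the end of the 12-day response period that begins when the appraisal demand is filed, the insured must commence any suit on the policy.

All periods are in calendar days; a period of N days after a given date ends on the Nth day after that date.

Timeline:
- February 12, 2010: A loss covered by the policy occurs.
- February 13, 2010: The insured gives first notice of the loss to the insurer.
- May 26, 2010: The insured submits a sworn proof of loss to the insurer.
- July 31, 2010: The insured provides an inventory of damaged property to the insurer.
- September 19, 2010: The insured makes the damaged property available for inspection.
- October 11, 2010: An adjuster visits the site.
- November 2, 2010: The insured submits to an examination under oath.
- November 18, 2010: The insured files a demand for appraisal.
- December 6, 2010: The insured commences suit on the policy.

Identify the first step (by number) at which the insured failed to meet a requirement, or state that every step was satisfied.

Step 1 — counting 60 days from February 12, 2010 (when the loss occurs) gives a deadline of April 13, 2010; done February 13, 2010 — timely.
Step 2 — counting 76 days from March 15, 2010 (end of the 30-day response period, which began when first notice of loss is given on February 13, 2010) gives a deadline of May 30, 2010; done May 26, 2010 — timely.
Step 3 — counting 63 days from May 26, 2010 (when the sworn proof of loss is submitted) gives a deadline of July 28, 2010; done July 31, 2010 — 3 days late.
Later steps need not be reached.

Step 3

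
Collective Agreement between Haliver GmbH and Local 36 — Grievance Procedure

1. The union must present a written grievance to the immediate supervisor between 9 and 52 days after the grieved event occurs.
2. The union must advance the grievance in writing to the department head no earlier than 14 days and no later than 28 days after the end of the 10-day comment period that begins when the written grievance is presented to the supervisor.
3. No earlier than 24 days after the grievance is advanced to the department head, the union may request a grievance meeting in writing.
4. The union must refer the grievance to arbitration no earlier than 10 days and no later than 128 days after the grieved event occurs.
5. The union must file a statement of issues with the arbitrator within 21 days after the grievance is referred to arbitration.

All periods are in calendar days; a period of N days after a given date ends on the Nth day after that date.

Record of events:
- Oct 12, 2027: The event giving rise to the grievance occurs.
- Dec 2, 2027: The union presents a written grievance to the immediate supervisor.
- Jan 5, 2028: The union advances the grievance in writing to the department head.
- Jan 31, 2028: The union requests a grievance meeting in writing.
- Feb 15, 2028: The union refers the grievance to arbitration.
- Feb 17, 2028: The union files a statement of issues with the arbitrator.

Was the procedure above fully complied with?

Step 1: the window is 9–52 days after Oct 12, 2027 (when the grieved event occurs), so Oct 21, 2027 through Dec 3, 2027; done Dec 2, 2027, which is between those dates.
Step 2: the window is 14–28 days after Dec 12, 2027 (end of the 10-day comment period, which began when the written grievance is presented to the supervisor on Dec 2, 2027), so Dec 26, 2027 through Jan 9, 2028; Jan 5, 2028 falls inside that range.
Step 3: the earliest permitted date is 24 days after Jan 5, 2028 (when the grievance is advanced to the department head), i.e. Jan 29, 2028; done Jan 31, 2028 — permitted.
Step 4: the window is 10–128 days after Oct 12, 2027 (when the grieved event occurs), so Oct 22, 2027 through Feb 17, 2028; Feb 15, 2028 falls inside that range.
Step 5: 21 days after Feb 15, 2028 (when the grievance is referred to arbitration) is Mar 7, 2028; completed Feb 17, 2028, before the deadline.

Yes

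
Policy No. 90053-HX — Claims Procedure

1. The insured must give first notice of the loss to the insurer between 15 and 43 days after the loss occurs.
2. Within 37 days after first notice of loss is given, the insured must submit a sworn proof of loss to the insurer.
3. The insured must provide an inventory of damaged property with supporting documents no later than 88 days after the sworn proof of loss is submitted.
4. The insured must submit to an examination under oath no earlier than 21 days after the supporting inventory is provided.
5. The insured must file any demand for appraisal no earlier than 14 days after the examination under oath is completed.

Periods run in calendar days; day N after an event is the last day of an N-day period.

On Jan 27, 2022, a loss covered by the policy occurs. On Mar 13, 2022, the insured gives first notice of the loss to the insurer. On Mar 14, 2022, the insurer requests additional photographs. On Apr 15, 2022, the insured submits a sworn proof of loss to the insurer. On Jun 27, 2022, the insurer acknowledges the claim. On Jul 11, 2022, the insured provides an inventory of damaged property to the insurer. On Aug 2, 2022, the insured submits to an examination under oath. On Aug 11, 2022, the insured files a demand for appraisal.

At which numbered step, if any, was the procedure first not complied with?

Step 1: the window is 15–43 days after Jan 27, 2022 (when the loss occurs), so Feb 11, 2022 through Mar 11, 2022; Mar 13, 2022 is 2 days past the end of the window.

Step 1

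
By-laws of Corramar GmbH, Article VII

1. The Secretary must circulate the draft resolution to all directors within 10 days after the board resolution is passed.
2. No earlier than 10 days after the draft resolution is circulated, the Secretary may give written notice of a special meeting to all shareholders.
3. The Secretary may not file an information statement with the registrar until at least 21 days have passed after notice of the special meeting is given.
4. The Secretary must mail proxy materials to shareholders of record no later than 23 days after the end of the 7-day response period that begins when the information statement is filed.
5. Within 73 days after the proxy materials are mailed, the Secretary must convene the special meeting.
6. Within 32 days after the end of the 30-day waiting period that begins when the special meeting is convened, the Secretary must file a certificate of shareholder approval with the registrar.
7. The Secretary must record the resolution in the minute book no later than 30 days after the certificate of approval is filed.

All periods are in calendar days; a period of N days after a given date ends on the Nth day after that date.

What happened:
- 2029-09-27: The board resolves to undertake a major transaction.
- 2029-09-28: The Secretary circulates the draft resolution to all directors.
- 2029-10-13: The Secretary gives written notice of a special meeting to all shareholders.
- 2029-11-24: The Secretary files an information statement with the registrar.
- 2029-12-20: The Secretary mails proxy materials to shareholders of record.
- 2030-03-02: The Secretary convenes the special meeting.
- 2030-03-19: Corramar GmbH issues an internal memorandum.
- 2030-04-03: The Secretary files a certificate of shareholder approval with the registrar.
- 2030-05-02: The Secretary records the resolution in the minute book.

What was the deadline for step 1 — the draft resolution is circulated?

Step 1 runs from 2029-09-27, when the board resolution is passed. 10 days after 2029-09-27 is 2029-10-07.

2029-10-07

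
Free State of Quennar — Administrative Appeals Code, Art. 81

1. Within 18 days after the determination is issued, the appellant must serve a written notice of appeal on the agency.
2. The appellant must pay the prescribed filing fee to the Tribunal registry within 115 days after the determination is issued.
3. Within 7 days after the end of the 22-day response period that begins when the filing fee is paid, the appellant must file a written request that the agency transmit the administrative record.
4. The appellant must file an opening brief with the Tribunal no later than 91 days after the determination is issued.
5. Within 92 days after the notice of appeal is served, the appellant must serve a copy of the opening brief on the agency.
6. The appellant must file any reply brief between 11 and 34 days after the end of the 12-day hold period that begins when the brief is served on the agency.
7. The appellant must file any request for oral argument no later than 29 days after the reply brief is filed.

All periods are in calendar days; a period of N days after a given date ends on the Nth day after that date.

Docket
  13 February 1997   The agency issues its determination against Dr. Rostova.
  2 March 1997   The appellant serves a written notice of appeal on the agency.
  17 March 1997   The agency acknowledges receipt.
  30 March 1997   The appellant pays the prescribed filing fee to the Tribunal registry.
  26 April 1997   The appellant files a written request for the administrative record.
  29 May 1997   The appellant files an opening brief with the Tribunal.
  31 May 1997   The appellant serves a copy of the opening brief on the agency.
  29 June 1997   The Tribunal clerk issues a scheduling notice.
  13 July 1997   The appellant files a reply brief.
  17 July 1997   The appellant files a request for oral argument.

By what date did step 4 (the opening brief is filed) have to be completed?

Step 4 runs from 13 February 1997, when the determination is issued. 91 days after 13 February 1997 is 15 May 1997.

15 May 1997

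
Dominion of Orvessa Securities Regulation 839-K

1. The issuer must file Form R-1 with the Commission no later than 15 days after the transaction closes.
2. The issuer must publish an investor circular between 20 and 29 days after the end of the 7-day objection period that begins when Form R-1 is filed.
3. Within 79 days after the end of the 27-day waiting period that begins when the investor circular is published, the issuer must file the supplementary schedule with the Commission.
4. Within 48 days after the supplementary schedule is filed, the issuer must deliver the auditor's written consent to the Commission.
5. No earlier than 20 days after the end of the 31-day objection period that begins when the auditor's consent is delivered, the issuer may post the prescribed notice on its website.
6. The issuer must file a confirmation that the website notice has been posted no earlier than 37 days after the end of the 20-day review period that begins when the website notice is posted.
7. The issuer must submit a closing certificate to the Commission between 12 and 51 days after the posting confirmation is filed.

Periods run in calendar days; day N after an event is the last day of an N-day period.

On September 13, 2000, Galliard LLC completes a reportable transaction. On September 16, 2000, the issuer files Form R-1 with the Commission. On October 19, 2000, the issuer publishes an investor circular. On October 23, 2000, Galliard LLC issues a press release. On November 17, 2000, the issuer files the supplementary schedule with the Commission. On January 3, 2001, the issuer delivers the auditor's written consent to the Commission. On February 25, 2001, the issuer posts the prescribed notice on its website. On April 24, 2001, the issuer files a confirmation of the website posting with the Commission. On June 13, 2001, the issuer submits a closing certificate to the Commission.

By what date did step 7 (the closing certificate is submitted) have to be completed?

June 14, 2001

Step 7 runs from April 24, 2001, when the posting confirmation is filed. The window is 12–51 days after April 24, 2001; it closes on June 14, 2001.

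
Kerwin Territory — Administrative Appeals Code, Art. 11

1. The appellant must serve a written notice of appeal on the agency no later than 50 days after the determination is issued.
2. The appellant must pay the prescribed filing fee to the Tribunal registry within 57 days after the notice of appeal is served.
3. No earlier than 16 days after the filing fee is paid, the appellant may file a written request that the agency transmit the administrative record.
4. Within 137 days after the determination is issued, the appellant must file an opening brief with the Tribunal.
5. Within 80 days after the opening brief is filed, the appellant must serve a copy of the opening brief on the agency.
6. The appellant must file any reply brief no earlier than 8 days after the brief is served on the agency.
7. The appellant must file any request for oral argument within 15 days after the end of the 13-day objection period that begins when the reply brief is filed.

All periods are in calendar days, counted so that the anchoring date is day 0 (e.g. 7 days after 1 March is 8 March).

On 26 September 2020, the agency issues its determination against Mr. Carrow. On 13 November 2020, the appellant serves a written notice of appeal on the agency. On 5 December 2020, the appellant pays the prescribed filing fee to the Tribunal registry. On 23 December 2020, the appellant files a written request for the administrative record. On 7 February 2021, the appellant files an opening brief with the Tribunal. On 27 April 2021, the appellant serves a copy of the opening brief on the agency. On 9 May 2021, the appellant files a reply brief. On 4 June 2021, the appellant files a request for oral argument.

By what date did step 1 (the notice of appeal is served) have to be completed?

15 November 2020

Step 1 runs from 26 September 2020, when the determination is issued. 50 days after 26 September 2020 is 15 November 2020.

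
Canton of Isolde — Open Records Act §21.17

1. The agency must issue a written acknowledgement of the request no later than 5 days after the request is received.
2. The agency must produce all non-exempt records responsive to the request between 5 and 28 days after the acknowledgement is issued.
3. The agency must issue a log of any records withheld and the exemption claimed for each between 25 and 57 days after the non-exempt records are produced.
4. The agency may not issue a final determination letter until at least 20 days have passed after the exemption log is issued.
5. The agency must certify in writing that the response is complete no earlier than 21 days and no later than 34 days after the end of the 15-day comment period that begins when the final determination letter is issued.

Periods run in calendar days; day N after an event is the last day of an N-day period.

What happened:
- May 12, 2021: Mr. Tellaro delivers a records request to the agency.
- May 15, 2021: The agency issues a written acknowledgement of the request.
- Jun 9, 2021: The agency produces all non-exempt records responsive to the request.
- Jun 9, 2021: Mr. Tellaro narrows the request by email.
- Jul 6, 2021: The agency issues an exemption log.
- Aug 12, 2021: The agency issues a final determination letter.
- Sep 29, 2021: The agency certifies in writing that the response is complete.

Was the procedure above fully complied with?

(1) due by May 12, 2021 + 5 days = May 17, 2021; done May 15, 2021 — timely.
(2) the permitted window runs from May 15, 2021 + 5 = May 20, 2021 to May 15, 2021 + 28 = Jun 12, 2021; done Jun 9, 2021 — within the window.
(3) the permitted window runs from Jun 9, 2021 + 25 = Jul 4, 2021 to Jun 9, 2021 + 57 = Aug 5, 2021; done Jul 6, 2021 — within the window.
(4) permitted from Jul 6, 2021 + 20 days = Jul 26, 2021 onward; done Aug 12, 2021 — permitted.
(5) the permitted window runs from Aug 27, 2021 + 21 = Sep 17, 2021 to Aug 27, 2021 + 34 = Sep 30, 2021; Sep 29, 2021 falls inside that range.

Yes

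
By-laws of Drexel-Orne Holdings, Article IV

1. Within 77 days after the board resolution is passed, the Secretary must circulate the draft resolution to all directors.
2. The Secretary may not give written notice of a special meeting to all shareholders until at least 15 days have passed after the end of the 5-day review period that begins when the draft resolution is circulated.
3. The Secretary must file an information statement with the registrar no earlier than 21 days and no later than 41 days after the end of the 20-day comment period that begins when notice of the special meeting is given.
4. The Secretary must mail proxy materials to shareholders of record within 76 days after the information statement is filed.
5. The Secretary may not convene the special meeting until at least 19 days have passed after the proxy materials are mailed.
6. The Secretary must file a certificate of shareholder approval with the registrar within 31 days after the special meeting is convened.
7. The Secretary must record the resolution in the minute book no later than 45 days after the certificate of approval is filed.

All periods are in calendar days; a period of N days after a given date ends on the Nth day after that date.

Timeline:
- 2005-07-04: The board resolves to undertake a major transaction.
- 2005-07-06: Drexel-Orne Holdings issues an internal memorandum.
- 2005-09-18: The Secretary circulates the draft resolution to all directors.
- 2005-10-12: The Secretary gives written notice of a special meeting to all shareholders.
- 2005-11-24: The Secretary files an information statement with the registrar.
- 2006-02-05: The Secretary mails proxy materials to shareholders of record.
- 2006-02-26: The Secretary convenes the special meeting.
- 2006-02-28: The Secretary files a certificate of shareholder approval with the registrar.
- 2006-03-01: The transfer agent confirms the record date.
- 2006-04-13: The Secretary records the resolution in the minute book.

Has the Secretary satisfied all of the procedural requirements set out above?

Yes

(1) due by 2005-07-04 + 77 days = 2005-09-19; 2005-09-18 is within that limit.
(2) permitted from 2005-09-23 + 15 days = 2005-10-08 onward; done 2005-10-12 — permitted.
(3) the permitted window runs from 2005-11-01 + 21 = 2005-11-22 to 2005-11-01 + 41 = 2005-12-12; 2005-11-24 falls inside that range.
(4) due by 2005-11-24 + 76 days = 2006-02-08; completed 2006-02-05, before the deadline.
(5) permitted from 2006-02-05 + 19 days = 2006-02-24 onward; 2006-02-26 is on or after that date.
(6) due by 2006-02-26 + 31 days = 2006-03-29; 2006-02-28 is within that limit.
(7) due by 2006-02-28 + 45 days = 2006-04-14; 2006-04-13 is within that limit.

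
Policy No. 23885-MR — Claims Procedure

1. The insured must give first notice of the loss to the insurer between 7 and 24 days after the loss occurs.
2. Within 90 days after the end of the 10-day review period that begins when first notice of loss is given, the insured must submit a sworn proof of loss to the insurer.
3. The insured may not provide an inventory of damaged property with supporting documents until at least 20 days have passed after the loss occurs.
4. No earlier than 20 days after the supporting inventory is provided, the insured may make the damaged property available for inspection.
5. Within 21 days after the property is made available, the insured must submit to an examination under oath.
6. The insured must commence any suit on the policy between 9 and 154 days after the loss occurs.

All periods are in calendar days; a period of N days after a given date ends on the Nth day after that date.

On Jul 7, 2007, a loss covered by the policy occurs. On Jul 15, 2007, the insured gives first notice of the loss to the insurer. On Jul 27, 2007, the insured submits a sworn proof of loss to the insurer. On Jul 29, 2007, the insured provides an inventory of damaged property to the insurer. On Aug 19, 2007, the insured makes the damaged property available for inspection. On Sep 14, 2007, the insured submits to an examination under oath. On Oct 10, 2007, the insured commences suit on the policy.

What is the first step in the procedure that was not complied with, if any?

Step 5

Step 1: the window is 7–24 days after Jul 7, 2007 (when the loss occurs), so Jul 14, 2007 through Jul 31, 2007; Jul 15, 2007 falls inside that range.
Step 2: 90 days after Jul 25, 2007 (end of the 10-day review period, which began when first notice of loss is given on Jul 15, 2007) is Oct 23, 2007; completed Jul 27, 2007, before the deadline.
Step 3: the earliest permitted date is 20 days after Jul 7, 2007 (when the loss occurs), i.e. Jul 27, 2007; done Jul 29, 2007 — permitted.
Step 4: the earliest permitted date is 20 days after Jul 29, 2007 (when the supporting inventory is provided), i.e. Aug 18, 2007; done Aug 19, 2007 — permitted.
Step 5: 21 days after Aug 19, 2007 (when the property is made available) is Sep 9, 2007; Sep 14, 2007 misses that deadline by 5 days.
The procedure was therefore not followed at step 5.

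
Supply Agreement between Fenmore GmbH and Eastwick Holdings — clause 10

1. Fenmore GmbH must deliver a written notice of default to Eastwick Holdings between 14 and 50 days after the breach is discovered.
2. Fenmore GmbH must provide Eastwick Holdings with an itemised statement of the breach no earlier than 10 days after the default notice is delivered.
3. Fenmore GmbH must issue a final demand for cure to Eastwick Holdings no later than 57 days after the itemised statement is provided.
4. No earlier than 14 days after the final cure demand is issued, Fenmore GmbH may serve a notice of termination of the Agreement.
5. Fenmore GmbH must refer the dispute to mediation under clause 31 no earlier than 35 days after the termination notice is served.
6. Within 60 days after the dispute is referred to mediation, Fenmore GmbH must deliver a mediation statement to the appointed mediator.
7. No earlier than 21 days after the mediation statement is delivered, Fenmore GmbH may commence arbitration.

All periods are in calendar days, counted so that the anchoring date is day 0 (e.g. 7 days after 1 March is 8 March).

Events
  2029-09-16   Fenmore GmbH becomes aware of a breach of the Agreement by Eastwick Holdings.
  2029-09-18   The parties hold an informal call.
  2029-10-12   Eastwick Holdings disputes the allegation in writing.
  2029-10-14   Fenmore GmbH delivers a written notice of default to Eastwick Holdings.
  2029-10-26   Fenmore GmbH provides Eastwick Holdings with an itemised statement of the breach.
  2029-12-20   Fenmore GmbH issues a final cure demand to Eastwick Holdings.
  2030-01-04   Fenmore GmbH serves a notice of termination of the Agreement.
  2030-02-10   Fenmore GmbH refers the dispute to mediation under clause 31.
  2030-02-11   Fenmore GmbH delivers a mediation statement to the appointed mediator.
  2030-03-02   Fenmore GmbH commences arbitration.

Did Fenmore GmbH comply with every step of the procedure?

No

Step 1: the window is 14–50 days after 2029-09-16 (when the breach is discovered), so 2029-09-30 through 2029-11-05; done 2029-10-14, which is between those dates.
Step 2: the earliest permitted date is 10 days after 2029-10-14 (when the default notice is delivered), i.e. 2029-10-24; 2029-10-26 is on or after that date.
Step 3: 57 days after 2029-10-26 (when the itemised statement is provided) is 2029-12-22; completed 2029-12-20, before the deadline.
Step 4: the earliest permitted date is 14 days after 2029-12-20 (when the final cure demand is issued), i.e. 2030-01-03; 2030-01-04 is on or after that date.
Step 5: the earliest permitted date is 35 days after 2030-01-04 (when the termination notice is served), i.e. 2030-02-08; done 2030-02-10, after the minimum wait.
Step 6: 60 days after 2030-02-10 (when the dispute is referred to mediation) is 2030-04-11; done 2030-02-11 — timely.
Step 7: the earliest permitted date is 21 days after 2030-02-11 (when the mediation statement is delivered), i.e. 2030-03-04; 2030-03-02 is 2 days before the earliest permitted date.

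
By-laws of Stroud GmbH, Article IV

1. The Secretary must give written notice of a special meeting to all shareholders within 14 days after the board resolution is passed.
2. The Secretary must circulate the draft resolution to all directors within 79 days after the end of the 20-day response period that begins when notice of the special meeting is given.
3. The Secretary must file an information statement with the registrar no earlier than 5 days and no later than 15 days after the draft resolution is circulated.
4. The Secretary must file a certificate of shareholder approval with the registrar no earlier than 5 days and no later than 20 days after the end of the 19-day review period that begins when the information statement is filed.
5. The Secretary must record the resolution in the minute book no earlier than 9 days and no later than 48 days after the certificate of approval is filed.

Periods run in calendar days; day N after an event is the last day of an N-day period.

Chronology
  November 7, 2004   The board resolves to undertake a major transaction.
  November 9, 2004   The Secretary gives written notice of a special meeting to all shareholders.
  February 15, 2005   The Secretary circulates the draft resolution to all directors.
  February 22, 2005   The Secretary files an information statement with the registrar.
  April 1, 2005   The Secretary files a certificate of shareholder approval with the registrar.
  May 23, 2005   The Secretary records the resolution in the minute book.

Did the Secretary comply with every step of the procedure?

Step 1: 14 days after November 7, 2004 (when the board resolution is passed) is November 21, 2004; completed November 9, 2004, before the deadline.
Step 2: 79 days after November 29, 2004 (end of the 20-day response period, which began when notice of the special meeting is given on November 9, 2004) is February 16, 2005; February 15, 2005 is within that limit.
Step 3: the window is 5–15 days after February 15, 2005 (when the draft resolution is circulated), so February 20, 2005 through March 2, 2005; done February 22, 2005 — within the window.
Step 4: the window is 5–20 days after March 13, 2005 (end of the 19-day review period, which began when the information statement is filed on February 22, 2005), so March 18, 2005 through April 2, 2005; April 1, 2005 falls inside that range.
Step 5: the window is 9–48 days after April 1, 2005 (when the certificate of approval is filed), so April 10, 2005 through May 19, 2005; done May 23, 2005 — 4 days after the window closed.
No need to go further; step 5 was not satisfied.

No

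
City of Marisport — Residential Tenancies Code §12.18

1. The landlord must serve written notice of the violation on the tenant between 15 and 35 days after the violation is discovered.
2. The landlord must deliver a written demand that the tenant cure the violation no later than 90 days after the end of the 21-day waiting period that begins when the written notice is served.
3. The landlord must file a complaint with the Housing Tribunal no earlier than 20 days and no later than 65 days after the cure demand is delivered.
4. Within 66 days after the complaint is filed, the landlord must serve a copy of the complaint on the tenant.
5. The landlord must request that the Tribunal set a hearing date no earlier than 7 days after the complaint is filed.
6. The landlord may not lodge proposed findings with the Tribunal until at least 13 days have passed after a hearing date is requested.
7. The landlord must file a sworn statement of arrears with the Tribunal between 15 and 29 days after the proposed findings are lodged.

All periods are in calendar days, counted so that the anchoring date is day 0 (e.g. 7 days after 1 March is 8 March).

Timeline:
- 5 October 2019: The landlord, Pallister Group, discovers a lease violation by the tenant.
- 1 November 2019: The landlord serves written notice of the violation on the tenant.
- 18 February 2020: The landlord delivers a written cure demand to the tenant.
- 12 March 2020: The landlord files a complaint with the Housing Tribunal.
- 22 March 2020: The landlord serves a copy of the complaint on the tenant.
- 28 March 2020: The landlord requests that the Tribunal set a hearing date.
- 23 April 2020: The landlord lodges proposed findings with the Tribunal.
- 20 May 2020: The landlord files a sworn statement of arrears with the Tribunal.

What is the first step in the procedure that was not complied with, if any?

None — every step was satisfied

Step 1: the window is 15–35 days after 5 October 2019 (when the violation is discovered), so 20 October 2019 through 9 November 2019; 1 November 2019 falls inside that range.
Step 2: 90 days after 22 November 2019 (end of the 21-day waiting period, which began when the written notice is served on 1 November 2019) is 20 February 2020; done 18 February 2020 — timely.
Step 3: the window is 20–65 days after 18 February 2020 (when the cure demand is delivered), so 9 March 2020 through 23 April 2020; done 12 March 2020 — within the window.
Step 4: 66 days after 12 March 2020 (when the complaint is filed) is 17 May 2020; completed 22 March 2020, before the deadline.
Step 5: the earliest permitted date is 7 days after 12 March 2020 (when the complaint is filed), i.e. 19 March 2020; 28 March 2020 is on or after that date.
Step 6: the earliest permitted date is 13 days after 28 March 2020 (when a hearing date is requested), i.e. 10 April 2020; done 23 April 2020, after the minimum wait.
Step 7: the window is 15–29 days after 23 April 2020 (when the proposed findings are lodged), so 8 May 2020 through 22 May 2020; 20 May 2020 falls inside that range.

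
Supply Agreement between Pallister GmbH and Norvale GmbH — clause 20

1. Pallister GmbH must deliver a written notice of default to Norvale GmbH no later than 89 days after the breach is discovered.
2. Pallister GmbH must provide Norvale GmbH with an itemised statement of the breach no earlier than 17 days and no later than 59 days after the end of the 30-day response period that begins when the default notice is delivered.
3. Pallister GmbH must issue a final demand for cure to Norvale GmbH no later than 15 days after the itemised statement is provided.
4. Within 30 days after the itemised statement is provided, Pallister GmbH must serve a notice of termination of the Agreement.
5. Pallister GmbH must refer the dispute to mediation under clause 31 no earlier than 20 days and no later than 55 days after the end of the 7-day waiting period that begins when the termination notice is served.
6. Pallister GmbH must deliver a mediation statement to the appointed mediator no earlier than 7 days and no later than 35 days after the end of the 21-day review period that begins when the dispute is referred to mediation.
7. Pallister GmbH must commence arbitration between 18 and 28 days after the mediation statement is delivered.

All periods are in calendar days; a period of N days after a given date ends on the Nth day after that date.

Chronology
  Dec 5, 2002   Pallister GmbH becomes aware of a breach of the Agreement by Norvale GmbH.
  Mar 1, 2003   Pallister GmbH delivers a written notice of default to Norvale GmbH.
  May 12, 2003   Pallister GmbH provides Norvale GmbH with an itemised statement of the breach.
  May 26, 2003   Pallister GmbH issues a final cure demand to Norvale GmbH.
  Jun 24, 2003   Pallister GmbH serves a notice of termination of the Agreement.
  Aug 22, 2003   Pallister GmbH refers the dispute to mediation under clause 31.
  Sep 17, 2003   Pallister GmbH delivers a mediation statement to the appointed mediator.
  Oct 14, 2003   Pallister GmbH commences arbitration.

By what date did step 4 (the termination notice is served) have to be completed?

Step 4 runs from May 12, 2003, when the itemised statement is provided. 30 days after May 12, 2003 is Jun 11, 2003.

Jun 11, 2003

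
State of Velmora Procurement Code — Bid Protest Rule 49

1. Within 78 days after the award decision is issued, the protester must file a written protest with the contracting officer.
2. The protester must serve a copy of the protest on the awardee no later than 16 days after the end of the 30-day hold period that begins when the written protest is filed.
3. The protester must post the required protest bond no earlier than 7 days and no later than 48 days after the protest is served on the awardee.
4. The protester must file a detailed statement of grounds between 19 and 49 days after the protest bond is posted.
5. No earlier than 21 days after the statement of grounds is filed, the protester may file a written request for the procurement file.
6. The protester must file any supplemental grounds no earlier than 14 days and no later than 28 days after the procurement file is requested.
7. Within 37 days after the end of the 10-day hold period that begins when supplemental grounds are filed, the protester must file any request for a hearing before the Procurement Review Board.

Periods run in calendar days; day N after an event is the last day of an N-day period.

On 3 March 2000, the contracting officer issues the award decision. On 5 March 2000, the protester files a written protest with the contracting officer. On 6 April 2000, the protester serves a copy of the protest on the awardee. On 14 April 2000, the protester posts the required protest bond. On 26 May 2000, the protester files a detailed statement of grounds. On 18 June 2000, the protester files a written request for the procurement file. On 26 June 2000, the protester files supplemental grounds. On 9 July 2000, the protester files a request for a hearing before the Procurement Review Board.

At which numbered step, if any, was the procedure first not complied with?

Step 1 — counting 78 days from 3 March 2000 (when the award decision is issued) gives a deadline of 20 May 2000; 5 March 2000 is within that limit.
Step 2 — counting 16 days from 4 April 2000 (end of the 30-day hold period, which began when the written protest is filed on 5 March 2000) gives a deadline of 20 April 2000; 6 April 2000 is within that limit.
Step 3 — 7 and 48 days from 6 April 2000 (when the protest is served on the awardee) are 13 April 2000 and 24 May 2000 respectively; 14 April 2000 falls inside that range.
Step 4 — 19 and 49 days from 14 April 2000 (when the protest bond is posted) are 3 May 2000 and 2 June 2000 respectively; done 26 May 2000 — within the window.
Step 5 — must wait 21 days from 26 May 2000 (when the statement of grounds is filed), so not before 16 June 2000; done 18 June 2000, after the minimum wait.
Step 6 — 14 and 28 days from 18 June 2000 (when the procurement file is requested) are 2 July 2000 and 16 July 2000 respectively; 26 June 2000 is 6 days too early.

Step 6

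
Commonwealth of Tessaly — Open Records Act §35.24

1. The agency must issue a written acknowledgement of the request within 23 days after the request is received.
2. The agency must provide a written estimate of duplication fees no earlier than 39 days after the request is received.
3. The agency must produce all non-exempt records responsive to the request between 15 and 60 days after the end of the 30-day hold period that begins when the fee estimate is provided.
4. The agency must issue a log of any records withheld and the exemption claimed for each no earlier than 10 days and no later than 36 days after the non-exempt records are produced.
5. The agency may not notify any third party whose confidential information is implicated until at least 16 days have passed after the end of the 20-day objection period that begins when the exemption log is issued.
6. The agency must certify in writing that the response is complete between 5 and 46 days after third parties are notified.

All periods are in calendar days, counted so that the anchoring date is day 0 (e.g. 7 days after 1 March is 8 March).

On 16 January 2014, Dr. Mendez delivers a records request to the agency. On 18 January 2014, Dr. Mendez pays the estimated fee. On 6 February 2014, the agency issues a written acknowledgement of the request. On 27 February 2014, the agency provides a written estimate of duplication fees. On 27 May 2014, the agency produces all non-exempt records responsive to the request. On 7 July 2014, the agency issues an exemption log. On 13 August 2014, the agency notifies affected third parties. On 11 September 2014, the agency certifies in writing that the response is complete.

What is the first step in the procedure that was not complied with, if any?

Step 4

Step 1 — counting 23 days from 16 January 2014 (when the request is received) gives a deadline of 8 February 2014; completed 6 February 2014, before the deadline.
Step 2 — must wait 39 days from 16 January 2014 (when the request is received), so not before 24 February 2014; 27 February 2014 is on or after that date.
Step 3 — 15 and 60 days from 29 March 2014 (end of the 30-day hold period, which began when the fee estimate is provided on 27 February 2014) are 13 April 2014 and 28 May 2014 respectively; done 27 May 2014, which is between those dates.
Step 4 — 10 and 36 days from 27 May 2014 (when the non-exempt records are produced) are 6 June 2014 and 2 July 2014 respectively; 7 July 2014 is 5 days past the end of the window.
No need to go further; step 4 was not satisfied.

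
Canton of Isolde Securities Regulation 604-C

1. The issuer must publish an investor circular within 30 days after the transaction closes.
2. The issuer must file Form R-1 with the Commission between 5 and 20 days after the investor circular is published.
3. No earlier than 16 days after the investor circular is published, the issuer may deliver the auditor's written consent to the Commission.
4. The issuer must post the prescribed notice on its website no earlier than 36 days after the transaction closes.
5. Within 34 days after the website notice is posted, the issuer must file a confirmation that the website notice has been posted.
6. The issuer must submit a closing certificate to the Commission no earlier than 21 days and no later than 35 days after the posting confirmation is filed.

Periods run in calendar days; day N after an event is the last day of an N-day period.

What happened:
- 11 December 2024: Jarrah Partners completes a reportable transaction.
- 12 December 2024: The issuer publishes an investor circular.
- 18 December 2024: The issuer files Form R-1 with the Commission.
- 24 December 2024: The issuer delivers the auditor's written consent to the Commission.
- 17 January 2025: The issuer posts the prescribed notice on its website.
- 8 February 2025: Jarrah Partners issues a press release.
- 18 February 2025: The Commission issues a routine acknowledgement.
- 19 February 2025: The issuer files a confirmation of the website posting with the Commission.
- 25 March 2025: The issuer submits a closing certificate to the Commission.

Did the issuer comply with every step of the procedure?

No

Step 1: 30 days after 11 December 2024 (when the transaction closes) is 10 January 2025; completed 12 December 2024, before the deadline.
Step 2: the window is 5–20 days after 12 December 2024 (when the investor circular is published), so 17 December 2024 through 1 January 2025; 18 December 2024 falls inside that range.
Step 3: the earliest permitted date is 16 days after 12 December 2024 (when the investor circular is published), i.e. 28 December 2024; 24 December 2024 is 4 days before the earliest permitted date.
Later steps need not be reached.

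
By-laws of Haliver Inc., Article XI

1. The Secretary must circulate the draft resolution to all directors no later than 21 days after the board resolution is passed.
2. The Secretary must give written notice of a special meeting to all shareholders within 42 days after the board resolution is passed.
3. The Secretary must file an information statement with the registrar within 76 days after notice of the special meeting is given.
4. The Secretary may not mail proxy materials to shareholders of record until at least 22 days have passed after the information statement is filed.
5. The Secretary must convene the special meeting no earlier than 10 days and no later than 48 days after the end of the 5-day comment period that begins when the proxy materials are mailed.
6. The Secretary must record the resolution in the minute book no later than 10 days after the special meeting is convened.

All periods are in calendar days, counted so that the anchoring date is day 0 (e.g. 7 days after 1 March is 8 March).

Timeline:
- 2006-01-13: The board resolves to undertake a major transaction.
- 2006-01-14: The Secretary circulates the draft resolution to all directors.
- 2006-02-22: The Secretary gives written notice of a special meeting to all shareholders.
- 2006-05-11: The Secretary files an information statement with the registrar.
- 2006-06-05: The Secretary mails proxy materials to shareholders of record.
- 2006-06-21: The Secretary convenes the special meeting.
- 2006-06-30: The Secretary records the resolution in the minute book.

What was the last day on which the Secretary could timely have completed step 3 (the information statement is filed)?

Step 3 runs from 2006-02-22, when notice of the special meeting is given. 76 days after 2006-02-22 is 2006-05-09.

2006-05-09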